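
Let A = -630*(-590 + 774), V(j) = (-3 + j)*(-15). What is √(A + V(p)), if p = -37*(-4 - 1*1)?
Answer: 5*I*√4746 ≈ 344.46*I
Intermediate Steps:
p = 185 (p = -37*(-4 - 1) = -37*(-5) = 185)
V(j) = 45 - 15*j
A = -115920 (A = -630*184 = -1*115920 = -115920)
√(A + V(p)) = √(-115920 + (45 - 15*185)) = √(-115920 + (45 - 2775)) = √(-115920 - 2730) = √(-118650) = 5*I*√4746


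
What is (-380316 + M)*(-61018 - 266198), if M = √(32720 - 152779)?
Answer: 124445480256 - 327216*I*√120059 ≈ 1.2445e+11 - 1.1338e+8*I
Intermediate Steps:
M = I*√120059 (M = √(-120059) = I*√120059 ≈ 346.5*I)
(-380316 + M)*(-61018 - 266198) = (-380316 + I*√120059)*(-61018 - 266198) = (-380316 + I*√120059)*(-327216) = 124445480256 - 327216*I*√120059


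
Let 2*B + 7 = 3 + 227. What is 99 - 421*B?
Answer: -93685/2 ≈ -46843.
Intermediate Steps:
B = 223/2 (B = -7/2 + (3 + 227)/2 = -7/2 + (½)*230 = -7/2 + 115 = 223/2 ≈ 111.50)
99 - 421*B = 99 - 421*223/2 = 99 - 93883/2 = -93685/2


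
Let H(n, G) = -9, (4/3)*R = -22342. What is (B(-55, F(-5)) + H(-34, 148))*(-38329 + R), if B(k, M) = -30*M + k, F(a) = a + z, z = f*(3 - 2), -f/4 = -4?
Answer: 21703687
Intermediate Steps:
f = 16 (f = -4*(-4) = 16)
z = 16 (z = 16*(3 - 2) = 16*1 = 16)
R = -33513/2 (R = (3/4)*(-22342) = -33513/2 ≈ -16757.)
F(a) = 16 + a (F(a) = a + 16 = 16 + a)
B(k, M) = k - 30*M
(B(-55, F(-5)) + H(-34, 148))*(-38329 + R) = ((-55 - 30*(16 - 5)) - 9)*(-38329 - 33513/2) = ((-55 - 30*11) - 9)*(-110171/2) = ((-55 - 330) - 9)*(-110171/2) = (-385 - 9)*(-110171/2) = -394*(-110171/2) = 21703687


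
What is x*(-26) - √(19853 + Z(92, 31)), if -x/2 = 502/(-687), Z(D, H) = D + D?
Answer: -26104/687 - √20037 ≈ -179.55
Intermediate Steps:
Z(D, H) = 2*D
x = 1004/687 (x = -1004/(-687) = -1004*(-1)/687 = -2*(-502/687) = 1004/687 ≈ 1.4614)
x*(-26) - √(19853 + Z(92, 31)) = (1004/687)*(-26) - √(19853 + 2*92) = -26104/687 - √(19853 + 184) = -26104/687 - √20037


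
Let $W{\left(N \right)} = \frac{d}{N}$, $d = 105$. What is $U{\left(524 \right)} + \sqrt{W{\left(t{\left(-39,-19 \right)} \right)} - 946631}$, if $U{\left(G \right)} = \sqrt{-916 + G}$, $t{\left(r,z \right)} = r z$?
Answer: $\frac{i \left(3 \sqrt{6417000226} + 3458 \sqrt{2}\right)}{247} \approx 992.75 i$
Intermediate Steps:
$W{\left(N \right)} = \frac{105}{N}$
$U{\left(524 \right)} + \sqrt{W{\left(t{\left(-39,-19 \right)} \right)} - 946631} = \sqrt{-916 + 524} + \sqrt{\frac{105}{\left(-39\right) \left(-19\right)} - 946631} = \sqrt{-392} + \sqrt{\frac{105}{741} - 946631} = 14 i \sqrt{2} + \sqrt{105 \cdot \frac{1}{741} - 946631} = 14 i \sqrt{2} + \sqrt{\frac{35}{247} - 946631} = 14 i \sqrt{2} + \sqrt{- \frac{233817822}{247}} = 14 i \sqrt{2} + \frac{3 i \sqrt{6417000226}}{247}$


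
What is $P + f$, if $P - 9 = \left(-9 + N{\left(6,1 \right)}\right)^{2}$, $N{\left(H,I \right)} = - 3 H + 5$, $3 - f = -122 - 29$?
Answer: $647$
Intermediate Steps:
$f = 154$ ($f = 3 - \left(-122 - 29\right) = 3 - -151 = 3 + 151 = 154$)
$N{\left(H,I \right)} = 5 - 3 H$
$P = 493$ ($P = 9 + \left(-9 + \left(5 - 18\right)\right)^{2} = 9 + \left(-9 - 13\right)^{2} = 9 + \left(-22\right)^{2} = 9 + 484 = 493$)
$P + f = 493 + 154 = 647$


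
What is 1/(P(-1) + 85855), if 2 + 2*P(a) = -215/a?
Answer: 2/171923 ≈ 1.1633e-5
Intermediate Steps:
P(a) = -1 - 215/(2*a) (P(a) = -1 + (-215/a)/2 = -1 - 215/(2*a))
1/(P(-1) + 85855) = 1/((-215/2 - 1*(-1))/(-1) + 85855) = 1/(-(-215/2 + 1) + 85855) = 1/(-1*(-213/2) + 85855) = 1/(213/2 + 85855) = 1/(171923/2) = 2/171923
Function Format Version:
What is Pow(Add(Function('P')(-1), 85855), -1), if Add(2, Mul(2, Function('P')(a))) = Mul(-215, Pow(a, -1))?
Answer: Rational(2, 171923) ≈ 1.1633e-5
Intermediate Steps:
Function('P')(a) = Add(-1, Mul(Rational(-215, 2), Pow(a, -1))) (Function('P')(a) = Add(-1, Mul(Rational(1, 2), Mul(-215, Pow(a, -1)))) = Add(-1, Mul(Rational(-215, 2), Pow(a, -1))))
Pow(Add(Function('P')(-1), 85855), -1) = Pow(Add(Mul(Pow(-1, -1), Add(Rational(-215, 2), Mul(-1, -1))), 85855), -1) = Pow(Add(Mul(-1, Add(Rational(-215, 2), 1)), 85855), -1) = Pow(Add(Mul(-1, Rational(-213, 2)), 85855), -1) = Pow(Add(Rational(213, 2), 85855), -1) = Pow(Rational(171923, 2), -1) = Rational(2, 171923)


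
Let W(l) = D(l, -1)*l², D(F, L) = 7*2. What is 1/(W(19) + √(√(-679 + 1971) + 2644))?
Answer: 1/(5054 + √(2644 + 2*√323)) ≈ 0.00019586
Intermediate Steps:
D(F, L) = 14
W(l) = 14*l²
1/(W(19) + √(√(-679 + 1971) + 2644)) = 1/(14*19² + √(√(-679 + 1971) + 2644)) = 1/(14*361 + √(√1292 + 2644)) = 1/(5054 + √(2*√323 + 2644)) = 1/(5054 + √(2644 + 2*√323))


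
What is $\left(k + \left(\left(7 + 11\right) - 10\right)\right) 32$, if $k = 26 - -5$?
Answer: $1248$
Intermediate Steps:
$k = 31$ ($k = 26 + 5 = 31$)
$\left(k + \left(\left(7 + 11\right) - 10\right)\right) 32 = \left(31 + \left(\left(7 + 11\right) - 10\right)\right) 32 = \left(31 + \left(18 - 10\right)\right) 32 = \left(31 + 8\right) 32 = 39 \cdot 32 = 1248$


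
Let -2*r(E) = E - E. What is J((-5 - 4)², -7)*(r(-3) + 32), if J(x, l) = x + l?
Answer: 2368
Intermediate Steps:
r(E) = 0 (r(E) = -(E - E)/2 = -½*0 = 0)
J(x, l) = l + x
J((-5 - 4)², -7)*(r(-3) + 32) = (-7 + (-5 - 4)²)*(0 + 32) = (-7 + (-9)²)*32 = (-7 + 81)*32 = 74*32 = 2368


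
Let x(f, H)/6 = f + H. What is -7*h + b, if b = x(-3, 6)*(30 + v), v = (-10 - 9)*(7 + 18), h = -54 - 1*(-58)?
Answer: -8038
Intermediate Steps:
h = 4 (h = -54 + 58 = 4)
v = -475 (v = -19*25 = -475)
x(f, H) = 6*H + 6*f (x(f, H) = 6*(f + H) = 6*(H + f) = 6*H + 6*f)
b = -8010 (b = (6*6 + 6*(-3))*(30 - 475) = (36 - 18)*(-445) = 18*(-445) = -8010)
-7*h + b = -7*4 - 8010 = -28 - 8010 = -8038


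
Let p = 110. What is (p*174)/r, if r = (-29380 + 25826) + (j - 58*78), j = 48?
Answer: -174/73 ≈ -2.3836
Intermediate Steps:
r = -8030 (r = (-29380 + 25826) + (48 - 58*78) = -3554 + (48 - 4524) = -3554 - 4476 = -8030)
(p*174)/r = (110*174)/(-8030) = 19140*(-1/8030) = -174/73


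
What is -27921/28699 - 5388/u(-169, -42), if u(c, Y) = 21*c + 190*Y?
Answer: -55756999/110290257 ≈ -0.50555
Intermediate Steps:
-27921/28699 - 5388/u(-169, -42) = -27921/28699 - 5388/(21*(-169) + 190*(-42)) = -27921*1/28699 - 5388/(-3549 - 7980) = -27921/28699 - 5388/(-11529) = -27921/28699 - 5388*(-1/11529) = -27921/28699 + 1796/3843 = -55756999/110290257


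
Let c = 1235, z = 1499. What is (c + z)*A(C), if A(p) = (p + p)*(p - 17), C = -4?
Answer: 459312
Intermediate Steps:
A(p) = 2*p*(-17 + p) (A(p) = (2*p)*(-17 + p) = 2*p*(-17 + p))
(c + z)*A(C) = (1235 + 1499)*(2*(-4)*(-17 - 4)) = 2734*(2*(-4)*(-21)) = 2734*168 = 459312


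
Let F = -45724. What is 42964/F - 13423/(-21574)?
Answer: -486261/1531754 ≈ -0.31745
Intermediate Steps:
42964/F - 13423/(-21574) = 42964/(-45724) - 13423/(-21574) = 42964*(-1/45724) - 13423*(-1/21574) = -467/497 + 13423/21574 = -486261/1531754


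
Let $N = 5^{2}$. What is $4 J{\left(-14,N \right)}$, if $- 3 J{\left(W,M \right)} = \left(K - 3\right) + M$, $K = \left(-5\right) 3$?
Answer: $- \frac{28}{3} \approx -9.3333$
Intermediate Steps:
$N = 25$
$K = -15$
$J{\left(W,M \right)} = 6 - \frac{M}{3}$ ($J{\left(W,M \right)} = - \frac{\left(-15 - 3\right) + M}{3} = - \frac{-18 + M}{3} = 6 - \frac{M}{3}$)
$4 J{\left(-14,N \right)} = 4 \left(6 - \frac{25}{3}\right) = 4 \left(- \frac{7}{3}\right) = - \frac{28}{3}$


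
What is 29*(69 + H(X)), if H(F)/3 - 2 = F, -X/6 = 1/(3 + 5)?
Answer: 8439/4 ≈ 2109.8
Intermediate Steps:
X = -¾ (X = -6/(3 + 5) = -6/8 = -6*⅛ = -¾ ≈ -0.75000)
H(F) = 6 + 3*F
29*(69 + H(X)) = 29*(69 + (6 + 3*(-¾))) = 29*(69 + (6 - 9/4)) = 29*(69 + 15/4) = 29*(291/4) = 8439/4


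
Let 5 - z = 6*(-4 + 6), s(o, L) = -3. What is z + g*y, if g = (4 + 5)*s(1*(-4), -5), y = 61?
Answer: -1654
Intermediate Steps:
z = -7 (z = 5 - 6*(-4 + 6) = 5 - 6*2 = 5 - 1*12 = 5 - 12 = -7)
g = -27 (g = (4 + 5)*(-3) = 9*(-3) = -27)
z + g*y = -7 - 27*61 = -7 - 1647 = -1654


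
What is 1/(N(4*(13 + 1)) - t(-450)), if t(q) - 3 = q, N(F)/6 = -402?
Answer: -1/1965 ≈ -0.00050891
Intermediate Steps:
N(F) = -2412 (N(F) = 6*(-402) = -2412)
t(q) = 3 + q
1/(N(4*(13 + 1)) - t(-450)) = 1/(-2412 - (3 - 450)) = 1/(-2412 - 1*(-447)) = 1/(-2412 + 447) = 1/(-1965) = -1/1965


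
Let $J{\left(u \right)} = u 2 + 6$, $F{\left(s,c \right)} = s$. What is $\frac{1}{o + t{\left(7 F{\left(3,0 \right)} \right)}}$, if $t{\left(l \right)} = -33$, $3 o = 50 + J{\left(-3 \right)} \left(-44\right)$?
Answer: $- \frac{3}{49} \approx -0.061224$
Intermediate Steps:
$J{\left(u \right)} = 6 + 2 u$ ($J{\left(u \right)} = 2 u + 6 = 6 + 2 u$)
$o = \frac{50}{3}$ ($o = \frac{50 + \left(6 + 2 \left(-3\right)\right) \left(-44\right)}{3} = \frac{50 + \left(6 - 6\right) \left(-44\right)}{3} = \frac{50 + 0 \left(-44\right)}{3} = \frac{50 + 0}{3} = \frac{1}{3} \cdot 50 = \frac{50}{3} \approx 16.667$)
$\frac{1}{o + t{\left(7 F{\left(3,0 \right)} \right)}} = \frac{1}{\frac{50}{3} - 33} = \frac{1}{- \frac{49}{3}} = - \frac{3}{49}$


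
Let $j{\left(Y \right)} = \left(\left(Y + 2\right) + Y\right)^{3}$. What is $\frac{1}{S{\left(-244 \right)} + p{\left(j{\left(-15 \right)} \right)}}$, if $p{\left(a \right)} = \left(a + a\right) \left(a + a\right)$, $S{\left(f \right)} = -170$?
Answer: $\frac{1}{1927561046} \approx 5.1879 \cdot 10^{-10}$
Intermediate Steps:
$j{\left(Y \right)} = \left(2 + 2 Y\right)^{3}$ ($j{\left(Y \right)} = \left(\left(2 + Y\right) + Y\right)^{3} = \left(2 + 2 Y\right)^{3}$)
$p{\left(a \right)} = 4 a^{2}$ ($p{\left(a \right)} = 2 a 2 a = 4 a^{2}$)
$\frac{1}{S{\left(-244 \right)} + p{\left(j{\left(-15 \right)} \right)}} = \frac{1}{-170 + 4 \left(8 \left(1 - 15\right)^{3}\right)^{2}} = \frac{1}{-170 + 4 \left(8 \left(-14\right)^{3}\right)^{2}} = \frac{1}{-170 + 4 \left(8 \left(-2744\right)\right)^{2}} = \frac{1}{-170 + 4 \left(-21952\right)^{2}} = \frac{1}{-170 + 4 \cdot 481890304} = \frac{1}{-170 + 1927561216} = \frac{1}{1927561046}$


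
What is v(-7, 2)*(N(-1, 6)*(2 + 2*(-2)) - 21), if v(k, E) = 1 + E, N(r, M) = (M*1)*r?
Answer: -27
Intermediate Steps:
N(r, M) = M*r
v(-7, 2)*(N(-1, 6)*(2 + 2*(-2)) - 21) = (1 + 2)*((6*(-1))*(2 + 2*(-2)) - 21) = 3*(-6*(2 - 4) - 21) = 3*(-6*(-2) - 21) = 3*(12 - 21) = 3*(-9) = -27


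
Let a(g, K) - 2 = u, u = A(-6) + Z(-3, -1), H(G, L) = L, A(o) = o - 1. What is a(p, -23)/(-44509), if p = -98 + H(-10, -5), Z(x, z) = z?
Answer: 6/44509 ≈ 0.00013480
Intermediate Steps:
A(o) = -1 + o
u = -8 (u = (-1 - 6) - 1 = -7 - 1 = -8)
p = -103 (p = -98 - 5 = -103)
a(g, K) = -6 (a(g, K) = 2 - 8 = -6)
a(p, -23)/(-44509) = -6/(-44509) = -6*(-1/44509) = 6/44509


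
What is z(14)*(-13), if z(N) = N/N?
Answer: -13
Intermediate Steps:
z(N) = 1
z(14)*(-13) = 1*(-13) = -13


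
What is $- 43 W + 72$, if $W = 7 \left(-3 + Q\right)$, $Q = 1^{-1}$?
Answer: $674$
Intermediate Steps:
$Q = 1$
$W = -14$ ($W = 7 \left(-3 + 1\right) = 7 \left(-2\right) = -14$)
$- 43 W + 72 = \left(-43\right) \left(-14\right) + 72 = 602 + 72 = 674$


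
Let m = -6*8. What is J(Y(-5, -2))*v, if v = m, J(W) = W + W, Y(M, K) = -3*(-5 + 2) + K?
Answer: -672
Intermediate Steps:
Y(M, K) = 9 + K (Y(M, K) = -3*(-3) + K = 9 + K)
J(W) = 2*W
m = -48
v = -48
J(Y(-5, -2))*v = (2*(9 - 2))*(-48) = (2*7)*(-48) = 14*(-48) = -672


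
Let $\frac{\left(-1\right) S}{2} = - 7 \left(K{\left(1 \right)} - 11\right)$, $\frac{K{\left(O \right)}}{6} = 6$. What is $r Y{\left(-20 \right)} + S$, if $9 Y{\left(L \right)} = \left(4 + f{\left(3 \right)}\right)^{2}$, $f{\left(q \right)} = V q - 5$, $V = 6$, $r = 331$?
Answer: $\frac{98809}{9} \approx 10979.0$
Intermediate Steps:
$K{\left(O \right)} = 36$ ($K{\left(O \right)} = 6 \cdot 6 = 36$)
$S = 350$ ($S = - 2 \left(- 7 \left(36 - 11\right)\right) = - 2 \left(\left(-7\right) 25\right) = \left(-2\right) \left(-175\right) = 350$)
$f{\left(q \right)} = -5 + 6 q$ ($f{\left(q \right)} = 6 q - 5 = -5 + 6 q$)
$Y{\left(L \right)} = \frac{289}{9}$ ($Y{\left(L \right)} = \frac{\left(4 + \left(-5 + 6 \cdot 3\right)\right)^{2}}{9} = \frac{\left(4 + \left(-5 + 18\right)\right)^{2}}{9} = \frac{\left(4 + 13\right)^{2}}{9} = \frac{17^{2}}{9} = \frac{1}{9} \cdot 289 = \frac{289}{9}$)
$r Y{\left(-20 \right)} + S = 331 \cdot \frac{289}{9} + 350 = \frac{95659}{9} + 350 = \frac{98809}{9}$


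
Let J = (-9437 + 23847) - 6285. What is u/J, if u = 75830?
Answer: 15166/1625 ≈ 9.3329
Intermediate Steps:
J = 8125 (J = 14410 - 6285 = 8125)
u/J = 75830/8125 = 75830*(1/8125) = 15166/1625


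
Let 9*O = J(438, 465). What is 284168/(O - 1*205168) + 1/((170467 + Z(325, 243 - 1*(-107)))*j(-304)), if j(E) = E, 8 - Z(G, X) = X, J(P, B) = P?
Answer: -22044901243679/15912542522000 ≈ -1.3854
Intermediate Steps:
Z(G, X) = 8 - X
O = 146/3 (O = (1/9)*438 = 146/3 ≈ 48.667)
284168/(O - 1*205168) + 1/((170467 + Z(325, 243 - 1*(-107)))*j(-304)) = 284168/(146/3 - 1*205168) + 1/((170467 + (8 - (243 - 1*(-107))))*(-304)) = 284168/(146/3 - 205168) - 1/304/(170467 + (8 - (243 + 107))) = 284168/(-615358/3) - 1/304/(170467 + (8 - 1*350)) = 284168*(-3/615358) - 1/304/(170467 + (8 - 350)) = -426252/307679 - 1/304/(170467 - 342) = -426252/307679 - 1/304/170125 = -426252/307679 + (1/170125)*(-1/304) = -426252/307679 - 1/51718000 = -22044901243679/15912542522000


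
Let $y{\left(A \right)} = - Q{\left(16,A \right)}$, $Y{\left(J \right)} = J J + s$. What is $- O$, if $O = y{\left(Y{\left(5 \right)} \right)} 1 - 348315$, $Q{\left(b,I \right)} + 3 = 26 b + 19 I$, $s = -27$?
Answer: $348690$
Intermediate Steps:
$Y{\left(J \right)} = -27 + J^{2}$ ($Y{\left(J \right)} = J J - 27 = J^{2} - 27 = -27 + J^{2}$)
$Q{\left(b,I \right)} = -3 + 19 I + 26 b$ ($Q{\left(b,I \right)} = -3 + \left(26 b + 19 I\right) = -3 + \left(19 I + 26 b\right) = -3 + 19 I + 26 b$)
$y{\left(A \right)} = -413 - 19 A$ ($y{\left(A \right)} = - (-3 + 19 A + 26 \cdot 16) = - (-3 + 19 A + 416) = - (413 + 19 A) = -413 - 19 A$)
$O = -348690$ ($O = \left(-413 - 19 \left(-27 + 5^{2}\right)\right) 1 - 348315 = \left(-413 - 19 \left(-27 + 25\right)\right) 1 - 348315 = \left(-413 - -38\right) 1 - 348315 = \left(-413 + 38\right) 1 - 348315 = \left(-375\right) 1 - 348315 = -375 - 348315 = -348690$)
$- O = \left(-1\right) \left(-348690\right) = 348690$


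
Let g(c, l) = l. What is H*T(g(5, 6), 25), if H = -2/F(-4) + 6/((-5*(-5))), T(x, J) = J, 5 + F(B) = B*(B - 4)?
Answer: 112/27 ≈ 4.1481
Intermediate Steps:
F(B) = -5 + B*(-4 + B) (F(B) = -5 + B*(B - 4) = -5 + B*(-4 + B))
H = 112/675 (H = -2/(-5 + (-4)**2 - 4*(-4)) + 6/((-5*(-5))) = -2/(-5 + 16 + 16) + 6/25 = -2/27 + 6*(1/25) = -2*1/27 + 6/25 = -2/27 + 6/25 = 112/675 ≈ 0.16593)
H*T(g(5, 6), 25) = (112/675)*25 = 112/27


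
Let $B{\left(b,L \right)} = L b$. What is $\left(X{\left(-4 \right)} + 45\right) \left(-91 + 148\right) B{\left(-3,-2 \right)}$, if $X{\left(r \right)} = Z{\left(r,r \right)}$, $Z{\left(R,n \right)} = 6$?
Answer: $17442$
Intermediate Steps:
$X{\left(r \right)} = 6$
$\left(X{\left(-4 \right)} + 45\right) \left(-91 + 148\right) B{\left(-3,-2 \right)} = \left(6 + 45\right) \left(-91 + 148\right) \left(\left(-2\right) \left(-3\right)\right) = 51 \cdot 57 \cdot 6 = 2907 \cdot 6 = 17442$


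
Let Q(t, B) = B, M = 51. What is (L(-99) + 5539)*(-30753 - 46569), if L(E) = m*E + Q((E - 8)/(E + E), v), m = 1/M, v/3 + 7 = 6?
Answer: -7274376438/17 ≈ -4.2790e+8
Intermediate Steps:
v = -3 (v = -21 + 3*6 = -21 + 18 = -3)
m = 1/51 ≈ 0.019608
L(E) = -3 + E/51 (L(E) = E/51 - 3 = -3 + E/51)
(L(-99) + 5539)*(-30753 - 46569) = ((-3 + (1/51)*(-99)) + 5539)*(-30753 - 46569) = ((-3 - 33/17) + 5539)*(-77322) = (-84/17 + 5539)*(-77322) = (94079/17)*(-77322) = -7274376438/17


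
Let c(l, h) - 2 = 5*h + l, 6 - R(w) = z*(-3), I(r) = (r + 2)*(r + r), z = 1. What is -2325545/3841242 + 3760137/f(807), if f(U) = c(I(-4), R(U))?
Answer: 1604827740091/26888694 ≈ 59684.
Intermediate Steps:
I(r) = 2*r*(2 + r) (I(r) = (2 + r)*(2*r) = 2*r*(2 + r))
R(w) = 9 (R(w) = 6 - (-3) = 6 - 1*(-3) = 6 + 3 = 9)
c(l, h) = 2 + l + 5*h (c(l, h) = 2 + (5*h + l) = 2 + (l + 5*h) = 2 + l + 5*h)
f(U) = 63 (f(U) = 2 + 2*(-4)*(2 - 4) + 5*9 = 2 + 2*(-4)*(-2) + 45 = 2 + 16 + 45 = 63)
-2325545/3841242 + 3760137/f(807) = -2325545/3841242 + 3760137/63 = -2325545*1/3841242 + 3760137*(1/63) = -2325545/3841242 + 417793/7 = 1604827740091/26888694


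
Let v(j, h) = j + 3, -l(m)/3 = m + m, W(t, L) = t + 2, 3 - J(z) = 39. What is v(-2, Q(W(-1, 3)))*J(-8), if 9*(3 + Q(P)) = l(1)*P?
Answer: -36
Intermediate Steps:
J(z) = -36 (J(z) = 3 - 1*39 = 3 - 39 = -36)
W(t, L) = 2 + t
l(m) = -6*m (l(m) = -3*(m + m) = -6*m)
Q(P) = -3 - 2*P/3 (Q(P) = -3 + ((-6*1)*P)/9 = -3 + (-6*P)/9 = -3 - 2*P/3)
v(j, h) = 3 + j
v(-2, Q(W(-1, 3)))*J(-8) = (3 - 2)*(-36) = 1*(-36) = -36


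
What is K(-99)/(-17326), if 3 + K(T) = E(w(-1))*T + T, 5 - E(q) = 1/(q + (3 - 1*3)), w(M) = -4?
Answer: 2487/69304 ≈ 0.035885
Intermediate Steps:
E(q) = 5 - 1/q (E(q) = 5 - 1/(q + (3 - 1*3)) = 5 - 1/(q + (3 - 3)) = 5 - 1/(q + 0) = 5 - 1/q)
K(T) = -3 + 25*T/4 (K(T) = -3 + ((5 - 1/(-4))*T + T) = -3 + ((5 - 1*(-¼))*T + T) = -3 + ((5 + ¼)*T + T) = -3 + (21*T/4 + T) = -3 + 25*T/4)
K(-99)/(-17326) = (-3 + (25/4)*(-99))/(-17326) = (-3 - 2475/4)*(-1/17326) = -2487/4*(-1/17326) = 2487/69304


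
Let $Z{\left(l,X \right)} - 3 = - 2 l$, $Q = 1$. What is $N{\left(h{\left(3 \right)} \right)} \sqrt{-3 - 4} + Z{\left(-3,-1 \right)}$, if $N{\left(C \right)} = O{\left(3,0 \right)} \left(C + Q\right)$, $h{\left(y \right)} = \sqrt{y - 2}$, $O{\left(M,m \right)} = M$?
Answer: $9 + 6 i \sqrt{7} \approx 9.0 + 15.875 i$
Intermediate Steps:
$Z{\left(l,X \right)} = 3 - 2 l$
$h{\left(y \right)} = \sqrt{-2 + y}$
$N{\left(C \right)} = 3 + 3 C$ ($N{\left(C \right)} = 3 \left(C + 1\right) = 3 \left(1 + C\right) = 3 + 3 C$)
$N{\left(h{\left(3 \right)} \right)} \sqrt{-3 - 4} + Z{\left(-3,-1 \right)} = \left(3 + 3 \sqrt{-2 + 3}\right) \sqrt{-3 - 4} + \left(3 - -6\right) = \left(3 + 3 \sqrt{1}\right) \sqrt{-7} + \left(3 + 6\right) = \left(3 + 3 \cdot 1\right) i \sqrt{7} + 9 = \left(3 + 3\right) i \sqrt{7} + 9 = 6 i \sqrt{7} + 9 = 9 + 6 i \sqrt{7}$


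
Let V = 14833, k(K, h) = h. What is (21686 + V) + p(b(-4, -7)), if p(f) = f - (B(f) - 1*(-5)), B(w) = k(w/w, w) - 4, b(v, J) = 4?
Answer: 36518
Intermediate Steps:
B(w) = -4 + w (B(w) = w - 4 = -4 + w)
p(f) = -1 (p(f) = f - ((-4 + f) - 1*(-5)) = f - ((-4 + f) + 5) = f - (1 + f) = f + (-1 - f) = -1)
(21686 + V) + p(b(-4, -7)) = (21686 + 14833) - 1 = 36519 - 1 = 36518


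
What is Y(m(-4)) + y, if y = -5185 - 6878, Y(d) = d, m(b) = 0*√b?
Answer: -12063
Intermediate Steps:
m(b) = 0
y = -12063
Y(m(-4)) + y = 0 - 12063 = -12063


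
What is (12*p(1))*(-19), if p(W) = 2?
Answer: -456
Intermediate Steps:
(12*p(1))*(-19) = (12*2)*(-19) = 24*(-19) = -456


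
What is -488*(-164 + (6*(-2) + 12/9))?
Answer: 255712/3 ≈ 85237.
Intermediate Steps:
-488*(-164 + (6*(-2) + 12/9)) = -488*(-164 + (-12 + 12*(⅑))) = -488*(-164 + (-12 + 4/3)) = -488*(-164 - 32/3) = -488*(-524/3) = 255712/3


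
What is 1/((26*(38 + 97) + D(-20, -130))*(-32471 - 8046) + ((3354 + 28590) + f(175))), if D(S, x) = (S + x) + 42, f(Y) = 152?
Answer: -1/137806738 ≈ -7.2565e-9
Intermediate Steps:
D(S, x) = 42 + S + x
1/((26*(38 + 97) + D(-20, -130))*(-32471 - 8046) + ((3354 + 28590) + f(175))) = 1/((26*(38 + 97) + (42 - 20 - 130))*(-32471 - 8046) + ((3354 + 28590) + 152)) = 1/((26*135 - 108)*(-40517) + (31944 + 152)) = 1/((3510 - 108)*(-40517) + 32096) = 1/(3402*(-40517) + 32096) = 1/(-137838834 + 32096) = 1/(-137806738) = -1/137806738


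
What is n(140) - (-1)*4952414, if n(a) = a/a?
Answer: 4952415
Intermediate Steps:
n(a) = 1
n(140) - (-1)*4952414 = 1 - (-1)*4952414 = 1 - 1*(-4952414) = 1 + 4952414 = 4952415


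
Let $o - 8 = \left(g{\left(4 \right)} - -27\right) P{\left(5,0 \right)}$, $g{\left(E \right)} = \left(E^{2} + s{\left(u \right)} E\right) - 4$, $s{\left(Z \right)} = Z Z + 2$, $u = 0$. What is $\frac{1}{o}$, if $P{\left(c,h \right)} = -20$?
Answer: $- \frac{1}{932} \approx -0.001073$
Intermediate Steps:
$s{\left(Z \right)} = 2 + Z^{2}$ ($s{\left(Z \right)} = Z^{2} + 2 = 2 + Z^{2}$)
$g{\left(E \right)} = -4 + E^{2} + 2 E$ ($g{\left(E \right)} = \left(E^{2} + \left(2 + 0^{2}\right) E\right) - 4 = \left(E^{2} + \left(2 + 0\right) E\right) - 4 = \left(E^{2} + 2 E\right) - 4 = -4 + E^{2} + 2 E$)
$o = -932$ ($o = 8 + \left(\left(-4 + 4^{2} + 2 \cdot 4\right) - -27\right) \left(-20\right) = 8 + \left(\left(-4 + 16 + 8\right) + \left(-22 + 49\right)\right) \left(-20\right) = 8 + \left(20 + 27\right) \left(-20\right) = 8 + 47 \left(-20\right) = 8 - 940 = -932$)
$\frac{1}{o} = \frac{1}{-932} = - \frac{1}{932}$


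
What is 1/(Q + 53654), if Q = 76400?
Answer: 1/130054 ≈ 7.6891e-6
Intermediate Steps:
1/(Q + 53654) = 1/(76400 + 53654) = 1/130054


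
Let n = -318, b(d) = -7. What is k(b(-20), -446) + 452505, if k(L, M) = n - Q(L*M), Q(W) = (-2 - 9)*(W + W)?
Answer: 520871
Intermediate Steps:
Q(W) = -22*W
k(L, M) = -318 + 22*L*M (k(L, M) = -318 - (-22)*L*M = -318 + 22*L*M)
k(b(-20), -446) + 452505 = (-318 + 22*(-7)*(-446)) + 452505 = (-318 + 68684) + 452505 = 68366 + 452505 = 520871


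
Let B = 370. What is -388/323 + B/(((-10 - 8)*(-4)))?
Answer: 45787/11628 ≈ 3.9376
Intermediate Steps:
-388/323 + B/(((-10 - 8)*(-4))) = -388/323 + 370/(((-10 - 8)*(-4))) = -388*1/323 + 370/((-18*(-4))) = -388/323 + 370/72 = -388/323 + 370*(1/72) = -388/323 + 185/36 = 45787/11628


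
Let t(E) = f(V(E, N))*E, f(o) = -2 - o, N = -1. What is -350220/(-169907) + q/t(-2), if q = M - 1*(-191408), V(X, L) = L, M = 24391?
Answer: 36666461133/339814 ≈ 1.0790e+5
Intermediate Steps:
q = 215799 (q = 24391 - 1*(-191408) = 24391 + 191408 = 215799)
t(E) = -E (t(E) = (-2 - 1*(-1))*E = (-2 + 1)*E = -E)
-350220/(-169907) + q/t(-2) = -350220/(-169907) + 215799/((-1*(-2))) = -350220*(-1/169907) + 215799/2 = 350220/169907 + 215799*(½) = 350220/169907 + 215799/2 = 36666461133/339814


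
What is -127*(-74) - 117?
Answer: 9281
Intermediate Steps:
-127*(-74) - 117 = 9398 - 117 = 9281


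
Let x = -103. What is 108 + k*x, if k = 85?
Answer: -8647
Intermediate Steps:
108 + k*x = 108 + 85*(-103) = 108 - 8755 = -8647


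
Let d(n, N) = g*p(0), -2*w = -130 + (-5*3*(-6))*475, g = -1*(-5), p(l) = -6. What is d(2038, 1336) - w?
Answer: 21280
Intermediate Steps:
g = 5
w = -21310 (w = -(-130 + (-5*3*(-6))*475)/2 = -(-130 - 15*(-6)*475)/2 = -(-130 + 90*475)/2 = -(-130 + 42750)/2 = -½*42620 = -21310)
d(n, N) = -30 (d(n, N) = 5*(-6) = -30)
d(2038, 1336) - w = -30 - 1*(-21310) = -30 + 21310 = 21280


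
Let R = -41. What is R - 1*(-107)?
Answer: 66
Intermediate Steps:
R - 1*(-107) = -41 - 1*(-107) = -41 + 107 = 66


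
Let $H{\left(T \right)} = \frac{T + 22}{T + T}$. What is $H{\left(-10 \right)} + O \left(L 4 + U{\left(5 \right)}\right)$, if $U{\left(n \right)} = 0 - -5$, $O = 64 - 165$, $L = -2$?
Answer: $\frac{1512}{5} \approx 302.4$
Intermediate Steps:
$O = -101$ ($O = 64 - 165 = -101$)
$U{\left(n \right)} = 5$ ($U{\left(n \right)} = 0 + 5 = 5$)
$H{\left(T \right)} = \frac{22 + T}{2 T}$
$H{\left(-10 \right)} + O \left(L 4 + U{\left(5 \right)}\right) = \frac{22 - 10}{2 \left(-10\right)} - 101 \left(\left(-2\right) 4 + 5\right) = \frac{1}{2} \left(- \frac{1}{10}\right) 12 - 101 \left(-8 + 5\right) = - \frac{3}{5} - -303 = - \frac{3}{5} + 303 = \frac{1512}{5}$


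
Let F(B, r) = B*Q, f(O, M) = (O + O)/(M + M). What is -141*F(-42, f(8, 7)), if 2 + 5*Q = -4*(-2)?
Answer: 35532/5 ≈ 7106.4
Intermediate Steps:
f(O, M) = O/M (f(O, M) = (2*O)/((2*M)) = (2*O)*(1/(2*M)) = O/M)
Q = 6/5 (Q = -⅖ + (-4*(-2))/5 = -⅖ + (⅕)*8 = -⅖ + 8/5 = 6/5 ≈ 1.2000)
F(B, r) = 6*B/5 (F(B, r) = B*(6/5) = 6*B/5)
-141*F(-42, f(8, 7)) = -846*(-42)/5 = -141*(-252/5) = 35532/5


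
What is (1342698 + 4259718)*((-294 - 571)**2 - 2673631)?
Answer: -10786925380896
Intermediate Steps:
(1342698 + 4259718)*((-294 - 571)**2 - 2673631) = 5602416*((-865)**2 - 2673631) = 5602416*(748225 - 2673631) = 5602416*(-1925406) = -10786925380896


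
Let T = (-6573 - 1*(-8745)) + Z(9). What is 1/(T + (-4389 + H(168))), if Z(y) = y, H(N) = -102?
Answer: -1/2310 ≈ -0.00043290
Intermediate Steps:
T = 2181 (T = (-6573 - 1*(-8745)) + 9 = (-6573 + 8745) + 9 = 2172 + 9 = 2181)
1/(T + (-4389 + H(168))) = 1/(2181 + (-4389 - 102)) = 1/(2181 - 4491) = 1/(-2310) = -1/2310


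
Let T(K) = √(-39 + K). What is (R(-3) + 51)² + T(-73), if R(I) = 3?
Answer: 2916 + 4*I*√7 ≈ 2916.0 + 10.583*I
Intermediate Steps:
(R(-3) + 51)² + T(-73) = (3 + 51)² + √(-39 - 73) = 54² + √(-112) = 2916 + 4*I*√7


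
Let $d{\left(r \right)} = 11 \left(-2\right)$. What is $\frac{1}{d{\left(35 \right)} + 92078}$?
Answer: $\frac{1}{92056} \approx 1.0863 \cdot 10^{-5}$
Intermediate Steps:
$d{\left(r \right)} = -22$
$\frac{1}{d{\left(35 \right)} + 92078} = \frac{1}{-22 + 92078} = \frac{1}{92056}$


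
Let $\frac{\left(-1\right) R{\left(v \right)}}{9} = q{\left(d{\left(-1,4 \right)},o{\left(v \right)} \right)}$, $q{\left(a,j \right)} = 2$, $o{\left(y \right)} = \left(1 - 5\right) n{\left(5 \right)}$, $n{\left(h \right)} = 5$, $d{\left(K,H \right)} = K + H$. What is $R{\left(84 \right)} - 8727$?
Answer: $-8745$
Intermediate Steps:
$d{\left(K,H \right)} = H + K$
$o{\left(y \right)} = -20$ ($o{\left(y \right)} = \left(1 - 5\right) 5 = \left(-4\right) 5 = -20$)
$R{\left(v \right)} = -18$ ($R{\left(v \right)} = \left(-9\right) 2 = -18$)
$R{\left(84 \right)} - 8727 = -18 - 8727 = -8745$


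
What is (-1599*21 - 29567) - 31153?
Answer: -94299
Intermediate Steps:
(-1599*21 - 29567) - 31153 = (-33579 - 29567) - 31153 = -63146 - 31153 = -94299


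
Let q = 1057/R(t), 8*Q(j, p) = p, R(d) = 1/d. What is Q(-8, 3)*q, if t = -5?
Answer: -15855/8 ≈ -1981.9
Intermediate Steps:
Q(j, p) = p/8
q = -5285 (q = 1057/(1/(-5)) = 1057/(-⅕) = 1057*(-5) = -5285)
Q(-8, 3)*q = ((⅛)*3)*(-5285) = (3/8)*(-5285) = -15855/8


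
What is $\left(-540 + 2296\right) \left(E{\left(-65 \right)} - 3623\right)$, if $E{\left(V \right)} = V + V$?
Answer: $-6590268$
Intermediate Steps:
$E{\left(V \right)} = 2 V$
$\left(-540 + 2296\right) \left(E{\left(-65 \right)} - 3623\right) = \left(-540 + 2296\right) \left(2 \left(-65\right) - 3623\right) = 1756 \left(-130 - 3623\right) = 1756 \left(-3753\right) = -6590268$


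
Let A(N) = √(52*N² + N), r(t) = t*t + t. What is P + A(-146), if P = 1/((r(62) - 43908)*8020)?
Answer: -1/320816040 + √1108286 ≈ 1052.8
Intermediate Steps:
r(t) = t + t² (r(t) = t² + t = t + t²)
A(N) = √(N + 52*N²)
P = -1/320816040 (P = 1/(62*(1 + 62) - 43908*8020) = (1/8020)/(62*63 - 43908) = (1/8020)/(3906 - 43908) = (1/8020)/(-40002) = -1/40002*1/8020 = -1/320816040 ≈ -3.1171e-9)
P + A(-146) = -1/320816040 + √(-146*(1 + 52*(-146))) = -1/320816040 + √(-146*(1 - 7592)) = -1/320816040 + √(-146*(-7591)) = -1/320816040 + √1108286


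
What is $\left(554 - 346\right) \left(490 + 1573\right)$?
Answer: $429104$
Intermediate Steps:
$\left(554 - 346\right) \left(490 + 1573\right) = \left(554 - 346\right) 2063 = 208 \cdot 2063 = 429104$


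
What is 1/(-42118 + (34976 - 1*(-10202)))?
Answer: 1/3060 ≈ 0.00032680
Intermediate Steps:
1/(-42118 + (34976 - 1*(-10202))) = 1/(-42118 + (34976 + 10202)) = 1/(-42118 + 45178) = 1/3060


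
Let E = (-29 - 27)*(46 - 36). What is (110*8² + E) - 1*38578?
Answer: -32098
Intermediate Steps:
E = -560 (E = -56*10 = -560)
(110*8² + E) - 1*38578 = (110*8² - 560) - 1*38578 = (110*64 - 560) - 38578 = (7040 - 560) - 38578 = 6480 - 38578 = -32098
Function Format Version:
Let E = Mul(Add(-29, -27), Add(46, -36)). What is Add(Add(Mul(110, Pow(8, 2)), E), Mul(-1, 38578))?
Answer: -32098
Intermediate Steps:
E = -560 (E = Mul(-56, 10) = -560)
Add(Add(Mul(110, Pow(8, 2)), E), Mul(-1, 38578)) = Add(Add(Mul(110, Pow(8, 2)), -560), Mul(-1, 38578)) = Add(Add(Mul(110, 64), -560), -38578) = Add(Add(7040, -560), -38578) = Add(6480, -38578) = -32098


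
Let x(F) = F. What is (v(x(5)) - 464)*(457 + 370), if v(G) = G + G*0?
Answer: -379593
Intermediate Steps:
v(G) = G (v(G) = G + 0 = G)
(v(x(5)) - 464)*(457 + 370) = (5 - 464)*(457 + 370) = -459*827 = -379593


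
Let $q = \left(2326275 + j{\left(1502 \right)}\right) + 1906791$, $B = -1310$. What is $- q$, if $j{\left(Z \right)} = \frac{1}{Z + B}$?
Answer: $- \frac{812748673}{192} \approx -4.2331 \cdot 10^{6}$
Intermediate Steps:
$j{\left(Z \right)} = \frac{1}{-1310 + Z}$ ($j{\left(Z \right)} = \frac{1}{Z - 1310} = \frac{1}{-1310 + Z}$)
$q = \frac{812748673}{192}$ ($q = \left(2326275 + \frac{1}{-1310 + 1502}\right) + 1906791 = \left(2326275 + \frac{1}{192}\right) + 1906791 = \frac{446644801}{192} + 1906791 = \frac{812748673}{192} \approx 4.2331 \cdot 10^{6}$)
$- q = \left(-1\right) \frac{812748673}{192} = - \frac{812748673}{192}$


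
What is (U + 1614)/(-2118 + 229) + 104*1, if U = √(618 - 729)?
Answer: 194842/1889 - I*√111/1889 ≈ 103.15 - 0.0055774*I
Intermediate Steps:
U = I*√111 (U = √(-111) = I*√111 ≈ 10.536*I)
(U + 1614)/(-2118 + 229) + 104*1 = (I*√111 + 1614)/(-2118 + 229) + 104*1 = (1614 + I*√111)/(-1889) + 104 = (1614 + I*√111)*(-1/1889) + 104 = (-1614/1889 - I*√111/1889) + 104 = 194842/1889 - I*√111/1889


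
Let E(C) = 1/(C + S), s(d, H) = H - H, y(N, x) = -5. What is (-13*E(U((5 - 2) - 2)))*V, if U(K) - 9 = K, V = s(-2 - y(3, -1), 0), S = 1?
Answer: 0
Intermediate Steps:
s(d, H) = 0
V = 0
U(K) = 9 + K
E(C) = 1/(1 + C) (E(C) = 1/(C + 1) = 1/(1 + C))
(-13*E(U((5 - 2) - 2)))*V = -13/(1 + (9 + ((5 - 2) - 2)))*0 = -13/(1 + (9 + (3 - 2)))*0 = -13/(1 + (9 + 1))*0 = -13/(1 + 10)*0 = -13/11*0 = 0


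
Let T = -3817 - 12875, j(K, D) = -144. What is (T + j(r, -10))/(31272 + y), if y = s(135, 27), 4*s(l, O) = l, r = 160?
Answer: -22448/41741 ≈ -0.53779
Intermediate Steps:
s(l, O) = l/4
T = -16692
y = 135/4 (y = (¼)*135 = 135/4 ≈ 33.750)
(T + j(r, -10))/(31272 + y) = (-16692 - 144)/(31272 + 135/4) = -16836/125223/4 = -16836*4/125223 = -22448/41741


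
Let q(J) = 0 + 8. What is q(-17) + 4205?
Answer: 4213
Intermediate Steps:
q(J) = 8
q(-17) + 4205 = 8 + 4205 = 4213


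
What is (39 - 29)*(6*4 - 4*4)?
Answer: 80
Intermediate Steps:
(39 - 29)*(6*4 - 4*4) = 10*(24 - 16) = 10*8 = 80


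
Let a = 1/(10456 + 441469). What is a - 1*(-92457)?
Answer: 41783629726/451925 ≈ 92457.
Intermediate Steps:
a = 1/451925 ≈ 2.2128e-6
a - 1*(-92457) = 1/451925 - 1*(-92457) = 1/451925 + 92457 = 41783629726/451925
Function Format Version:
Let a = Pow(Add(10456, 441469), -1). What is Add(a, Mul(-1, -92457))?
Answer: Rational(41783629726, 451925) ≈ 92457.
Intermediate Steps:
a = Rational(1, 451925) (a = Pow(451925, -1) = Rational(1, 451925) ≈ 2.2128e-6)
Add(a, Mul(-1, -92457)) = Add(Rational(1, 451925), Mul(-1, -92457)) = Add(Rational(1, 451925), 92457) = Rational(41783629726, 451925)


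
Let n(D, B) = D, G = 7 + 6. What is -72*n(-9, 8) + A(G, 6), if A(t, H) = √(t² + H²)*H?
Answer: 648 + 6*√205 ≈ 733.91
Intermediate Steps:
G = 13
A(t, H) = H*√(H² + t²) (A(t, H) = √(H² + t²)*H = H*√(H² + t²))
-72*n(-9, 8) + A(G, 6) = -72*(-9) + 6*√(6² + 13²) = 648 + 6*√(36 + 169) = 648 + 6*√205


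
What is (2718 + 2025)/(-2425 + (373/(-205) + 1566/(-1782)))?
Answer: -32086395/16423379 ≈ -1.9537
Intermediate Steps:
(2718 + 2025)/(-2425 + (373/(-205) + 1566/(-1782))) = 4743/(-2425 + (373*(-1/205) + 1566*(-1/1782))) = 4743/(-2425 + (-373/205 - 29/33)) = 4743/(-2425 - 18254/6765) = 4743/(-16423379/6765) = 4743*(-6765/16423379) = -32086395/16423379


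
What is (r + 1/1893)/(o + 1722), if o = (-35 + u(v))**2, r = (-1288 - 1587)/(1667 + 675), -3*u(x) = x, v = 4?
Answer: -16320099/40460740958 ≈ -0.00040336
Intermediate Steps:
u(x) = -x/3
r = -2875/2342 ≈ -1.2276
o = 11881/9 (o = (-35 - 1/3*4)**2 = (-35 - 4/3)**2 = (-109/3)**2 = 11881/9 ≈ 1320.1)
(r + 1/1893)/(o + 1722) = (-2875/2342 + 1/1893)/(11881/9 + 1722) = (-2875/2342 + 1/1893)/(27379/9) = -5440033/4433406*9/27379 = -16320099/40460740958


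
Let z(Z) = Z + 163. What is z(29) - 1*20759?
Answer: -20567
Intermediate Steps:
z(Z) = 163 + Z
z(29) - 1*20759 = (163 + 29) - 1*20759 = 192 - 20759 = -20567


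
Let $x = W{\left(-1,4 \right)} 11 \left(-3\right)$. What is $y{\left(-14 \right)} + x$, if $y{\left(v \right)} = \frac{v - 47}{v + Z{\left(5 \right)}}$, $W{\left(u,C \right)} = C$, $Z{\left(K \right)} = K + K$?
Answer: $- \frac{467}{4} \approx -116.75$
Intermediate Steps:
$Z{\left(K \right)} = 2 K$
$y{\left(v \right)} = \frac{-47 + v}{10 + v}$ ($y{\left(v \right)} = \frac{v - 47}{v + 2 \cdot 5} = \frac{-47 + v}{v + 10} = \frac{-47 + v}{10 + v}$)
$x = -132$ ($x = 4 \cdot 11 \left(-3\right) = 44 \left(-3\right) = -132$)
$y{\left(-14 \right)} + x = \frac{-47 - 14}{10 - 14} - 132 = \frac{1}{-4} \left(-61\right) - 132 = \left(- \frac{1}{4}\right) \left(-61\right) - 132 = \frac{61}{4} - 132 = - \frac{467}{4}$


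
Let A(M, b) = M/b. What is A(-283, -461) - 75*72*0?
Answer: 283/461 ≈ 0.61388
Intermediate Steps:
A(-283, -461) - 75*72*0 = -283/(-461) - 75*72*0 = -283*(-1/461) - 5400*0 = 283/461 - 1*0 = 283/461 + 0 = 283/461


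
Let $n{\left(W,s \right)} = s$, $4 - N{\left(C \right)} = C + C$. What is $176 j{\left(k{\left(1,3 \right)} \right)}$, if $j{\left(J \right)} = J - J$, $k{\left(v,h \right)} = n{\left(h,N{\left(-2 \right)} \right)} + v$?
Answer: $0$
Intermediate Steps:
$N{\left(C \right)} = 4 - 2 C$ ($N{\left(C \right)} = 4 - \left(C + C\right) = 4 - 2 C$)
$k{\left(v,h \right)} = 8 + v$ ($k{\left(v,h \right)} = \left(4 - -4\right) + v = \left(4 + 4\right) + v = 8 + v$)
$j{\left(J \right)} = 0$
$176 j{\left(k{\left(1,3 \right)} \right)} = 176 \cdot 0 = 0$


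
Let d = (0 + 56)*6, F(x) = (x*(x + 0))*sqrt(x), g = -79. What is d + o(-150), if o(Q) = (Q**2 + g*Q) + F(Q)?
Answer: 34686 + 112500*I*sqrt(6) ≈ 34686.0 + 2.7557e+5*I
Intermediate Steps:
F(x) = x**(5/2) (F(x) = (x*x)*sqrt(x) = x**2*sqrt(x) = x**(5/2))
d = 336 (d = 56*6 = 336)
o(Q) = Q**2 + Q**(5/2) - 79*Q (o(Q) = (Q**2 - 79*Q) + Q**(5/2) = Q**2 + Q**(5/2) - 79*Q)
d + o(-150) = 336 + ((-150)**2 + (-150)**(5/2) - 79*(-150)) = 336 + (22500 + 112500*I*sqrt(6) + 11850) = 336 + (34350 + 112500*I*sqrt(6)) = 34686 + 112500*I*sqrt(6)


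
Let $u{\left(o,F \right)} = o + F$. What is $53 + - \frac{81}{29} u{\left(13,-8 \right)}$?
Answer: $\frac{1132}{29} \approx 39.034$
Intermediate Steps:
$u{\left(o,F \right)} = F + o$
$53 + - \frac{81}{29} u{\left(13,-8 \right)} = 53 + - \frac{81}{29} \left(-8 + 13\right) = 53 + \left(-81\right) \frac{1}{29} \cdot 5 = 53 - \frac{405}{29} = \frac{1132}{29}$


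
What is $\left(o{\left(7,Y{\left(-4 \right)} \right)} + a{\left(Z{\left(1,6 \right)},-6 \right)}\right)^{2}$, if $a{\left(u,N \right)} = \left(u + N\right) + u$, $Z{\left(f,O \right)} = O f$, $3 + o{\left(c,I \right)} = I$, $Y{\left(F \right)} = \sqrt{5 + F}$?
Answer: $16$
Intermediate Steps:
$o{\left(c,I \right)} = -3 + I$
$a{\left(u,N \right)} = N + 2 u$ ($a{\left(u,N \right)} = \left(N + u\right) + u = N + 2 u$)
$\left(o{\left(7,Y{\left(-4 \right)} \right)} + a{\left(Z{\left(1,6 \right)},-6 \right)}\right)^{2} = \left(\left(-3 + \sqrt{5 - 4}\right) - \left(6 - 2 \cdot 6 \cdot 1\right)\right)^{2} = \left(\left(-3 + \sqrt{1}\right) + \left(-6 + 2 \cdot 6\right)\right)^{2} = \left(\left(-3 + 1\right) + \left(-6 + 12\right)\right)^{2} = \left(-2 + 6\right)^{2} = 4^{2} = 16$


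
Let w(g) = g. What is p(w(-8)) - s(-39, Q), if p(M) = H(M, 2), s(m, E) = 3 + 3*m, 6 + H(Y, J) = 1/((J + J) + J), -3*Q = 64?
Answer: 649/6 ≈ 108.17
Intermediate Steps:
Q = -64/3 (Q = -⅓*64 = -64/3 ≈ -21.333)
H(Y, J) = -6 + 1/(3*J) (H(Y, J) = -6 + 1/((J + J) + J) = -6 + 1/(2*J + J) = -6 + 1/(3*J))
p(M) = -35/6 (p(M) = -6 + (⅓)/2 = -6 + (⅓)*(½) = -6 + ⅙ = -35/6)
p(w(-8)) - s(-39, Q) = -35/6 - (3 + 3*(-39)) = -35/6 - (3 - 117) = -35/6 - 1*(-114) = -35/6 + 114 = 649/6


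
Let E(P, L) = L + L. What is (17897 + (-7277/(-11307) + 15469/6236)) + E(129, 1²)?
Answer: 1262286867703/70510452 ≈ 17902.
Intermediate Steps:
E(P, L) = 2*L
(17897 + (-7277/(-11307) + 15469/6236)) + E(129, 1²) = (17897 + (-7277/(-11307) + 15469/6236)) + 2*1² = (17897 + (-7277*(-1/11307) + 15469*(1/6236))) + 2*1 = (17897 + (7277/11307 + 15469/6236)) + 2 = (17897 + 220287355/70510452) + 2 = 1262145846799/70510452 + 2 = 1262286867703/70510452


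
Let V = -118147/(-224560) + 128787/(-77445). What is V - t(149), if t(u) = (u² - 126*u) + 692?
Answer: -4776900144607/1159403280 ≈ -4120.1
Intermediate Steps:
t(u) = 692 + u² - 126*u
V = -1318034287/1159403280 (V = -118147*(-1/224560) + 128787*(-1/77445) = 118147/224560 - 42929/25815 = -1318034287/1159403280 ≈ -1.1368)
V - t(149) = -1318034287/1159403280 - (692 + 149² - 126*149) = -1318034287/1159403280 - (692 + 22201 - 18774) = -1318034287/1159403280 - 1*4119 = -1318034287/1159403280 - 4119 = -4776900144607/1159403280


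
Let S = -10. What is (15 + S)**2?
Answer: 25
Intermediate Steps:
(15 + S)**2 = (15 - 10)**2 = 5**2 = 25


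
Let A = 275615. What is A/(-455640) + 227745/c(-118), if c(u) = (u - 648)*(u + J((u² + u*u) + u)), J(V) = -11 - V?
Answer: -577785271451/972335486616 ≈ -0.59422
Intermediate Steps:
c(u) = (-648 + u)*(-11 - 2*u²) (c(u) = (u - 648)*(u + (-11 - ((u² + u*u) + u))) = (-648 + u)*(u + (-11 - ((u² + u²) + u))) = (-648 + u)*(u + (-11 - (2*u² + u))) = (-648 + u)*(u + (-11 - (u + 2*u²))) = (-648 + u)*(u + (-11 + (-u - 2*u²))) = (-648 + u)*(u + (-11 - u - 2*u²)) = (-648 + u)*(-11 - 2*u²))
A/(-455640) + 227745/c(-118) = 275615/(-455640) + 227745/(7128 - 11*(-118) - 2*(-118)³ + 1296*(-118)²) = 275615*(-1/455640) + 227745/(7128 + 1298 - 2*(-1643032) + 1296*13924) = -55123/91128 + 227745/(7128 + 1298 + 3286064 + 18045504) = -55123/91128 + 227745/21339994 = -577785271451/972335486616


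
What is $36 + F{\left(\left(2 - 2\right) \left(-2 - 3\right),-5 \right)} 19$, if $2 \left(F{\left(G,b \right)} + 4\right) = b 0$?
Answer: $-40$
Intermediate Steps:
$F{\left(G,b \right)} = -4$ ($F{\left(G,b \right)} = -4 + \frac{b 0}{2} = -4 + \frac{1}{2} \cdot 0 = -4 + 0 = -4$)
$36 + F{\left(\left(2 - 2\right) \left(-2 - 3\right),-5 \right)} 19 = 36 - 76 = -40$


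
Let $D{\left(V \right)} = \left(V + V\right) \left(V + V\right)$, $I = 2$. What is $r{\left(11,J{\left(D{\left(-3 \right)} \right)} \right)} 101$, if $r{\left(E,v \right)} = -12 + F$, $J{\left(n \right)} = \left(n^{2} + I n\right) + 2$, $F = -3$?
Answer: $-1515$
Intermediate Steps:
$D{\left(V \right)} = 4 V^{2}$ ($D{\left(V \right)} = 2 V 2 V = 4 V^{2}$)
$J{\left(n \right)} = 2 + n^{2} + 2 n$ ($J{\left(n \right)} = \left(n^{2} + 2 n\right) + 2 = 2 + n^{2} + 2 n$)
$r{\left(E,v \right)} = -15$ ($r{\left(E,v \right)} = -12 - 3 = -15$)
$r{\left(11,J{\left(D{\left(-3 \right)} \right)} \right)} 101 = \left(-15\right) 101 = -1515$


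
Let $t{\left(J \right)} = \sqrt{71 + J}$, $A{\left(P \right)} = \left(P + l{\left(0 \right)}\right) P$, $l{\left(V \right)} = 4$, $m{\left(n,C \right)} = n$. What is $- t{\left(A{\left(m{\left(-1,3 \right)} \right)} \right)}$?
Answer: $- 2 \sqrt{17} \approx -8.2462$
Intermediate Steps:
$A{\left(P \right)} = P \left(4 + P\right)$ ($A{\left(P \right)} = \left(P + 4\right) P = \left(4 + P\right) P = P \left(4 + P\right)$)
$- t{\left(A{\left(m{\left(-1,3 \right)} \right)} \right)} = - \sqrt{71 - \left(4 - 1\right)} = - \sqrt{71 - 3} = - \sqrt{68} = - 2 \sqrt{17}$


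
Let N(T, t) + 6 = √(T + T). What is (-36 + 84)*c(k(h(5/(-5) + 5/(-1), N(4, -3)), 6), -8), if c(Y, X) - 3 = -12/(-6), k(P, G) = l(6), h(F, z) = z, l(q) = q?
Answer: 240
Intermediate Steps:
N(T, t) = -6 + √2*√T (N(T, t) = -6 + √(T + T) = -6 + √(2*T) = -6 + √2*√T)
k(P, G) = 6
c(Y, X) = 5 (c(Y, X) = 3 - 12/(-6) = 3 - 12*(-⅙) = 3 + 2 = 5)
(-36 + 84)*c(k(h(5/(-5) + 5/(-1), N(4, -3)), 6), -8) = (-36 + 84)*5 = 48*5 = 240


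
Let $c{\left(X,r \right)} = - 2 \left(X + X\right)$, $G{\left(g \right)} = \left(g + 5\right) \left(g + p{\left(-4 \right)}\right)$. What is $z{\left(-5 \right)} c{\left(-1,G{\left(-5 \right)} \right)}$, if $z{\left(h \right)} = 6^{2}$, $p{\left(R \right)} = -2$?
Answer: $144$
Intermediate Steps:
$G{\left(g \right)} = \left(-2 + g\right) \left(5 + g\right)$ ($G{\left(g \right)} = \left(g + 5\right) \left(g - 2\right) = \left(5 + g\right) \left(-2 + g\right) = \left(-2 + g\right) \left(5 + g\right)$)
$c{\left(X,r \right)} = - 4 X$ ($c{\left(X,r \right)} = - 2 \cdot 2 X = - 4 X$)
$z{\left(h \right)} = 36$
$z{\left(-5 \right)} c{\left(-1,G{\left(-5 \right)} \right)} = 36 \left(\left(-4\right) \left(-1\right)\right) = 36 \cdot 4 = 144$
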